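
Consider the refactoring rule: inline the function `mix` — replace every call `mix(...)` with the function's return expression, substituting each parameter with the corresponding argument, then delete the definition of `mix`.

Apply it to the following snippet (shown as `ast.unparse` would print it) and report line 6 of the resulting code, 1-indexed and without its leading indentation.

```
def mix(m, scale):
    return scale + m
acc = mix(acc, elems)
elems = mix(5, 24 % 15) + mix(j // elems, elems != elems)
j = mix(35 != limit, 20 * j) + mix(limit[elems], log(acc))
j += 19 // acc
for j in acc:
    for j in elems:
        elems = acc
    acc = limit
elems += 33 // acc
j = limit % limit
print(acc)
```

for j in elems:

Transformed code:
acc = elems + acc
elems = 24 % 15 + 5 + ((elems != elems) + j // elems)
j = 20 * j + (35 != limit) + (log(acc) + limit[elems])
j += 19 // acc
for j in acc:
    for j in elems:
        elems = acc
    acc = limit
elems += 33 // acc
j = limit % limit
print(acc)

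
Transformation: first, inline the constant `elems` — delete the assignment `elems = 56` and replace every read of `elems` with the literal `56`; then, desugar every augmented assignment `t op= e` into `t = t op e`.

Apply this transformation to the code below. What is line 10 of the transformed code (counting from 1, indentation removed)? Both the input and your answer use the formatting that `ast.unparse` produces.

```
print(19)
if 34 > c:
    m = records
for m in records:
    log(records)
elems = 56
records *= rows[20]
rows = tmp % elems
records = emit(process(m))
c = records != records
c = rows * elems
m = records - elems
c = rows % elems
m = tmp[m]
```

Transformed code:
print(19)
if 34 > c:
    m = records
for m in records:
    log(records)
records = records * rows[20]
rows = tmp % 56
records = emit(process(m))
c = records != records
c = rows * 56
m = records - 56
c = rows % 56
m = tmp[m]

c = rows * 56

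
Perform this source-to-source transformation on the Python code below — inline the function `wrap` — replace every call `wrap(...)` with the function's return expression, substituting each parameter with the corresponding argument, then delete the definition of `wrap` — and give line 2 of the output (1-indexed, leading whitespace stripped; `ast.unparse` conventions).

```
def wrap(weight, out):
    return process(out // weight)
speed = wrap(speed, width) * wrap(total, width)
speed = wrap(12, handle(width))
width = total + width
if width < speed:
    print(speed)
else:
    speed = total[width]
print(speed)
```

speed = process(handle(width) // 12)

Transformed code:
speed = process(width // speed) * process(width // total)
speed = process(handle(width) // 12)
width = total + width
if width < speed:
    print(speed)
else:
    speed = total[width]
print(speed)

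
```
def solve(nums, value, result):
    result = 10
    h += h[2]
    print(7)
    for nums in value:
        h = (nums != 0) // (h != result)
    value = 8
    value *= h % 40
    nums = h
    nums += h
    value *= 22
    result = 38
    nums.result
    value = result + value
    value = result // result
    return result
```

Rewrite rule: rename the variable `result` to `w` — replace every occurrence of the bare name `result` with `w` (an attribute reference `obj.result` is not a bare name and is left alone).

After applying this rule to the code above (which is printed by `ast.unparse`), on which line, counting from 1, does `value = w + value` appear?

14

Transformed code:
def solve(nums, value, w):
    w = 10
    h += h[2]
    print(7)
    for nums in value:
        h = (nums != 0) // (h != w)
    value = 8
    value *= h % 40
    nums = h
    nums += h
    value *= 22
    w = 38
    nums.result
    value = w + value
    value = w // w
    return w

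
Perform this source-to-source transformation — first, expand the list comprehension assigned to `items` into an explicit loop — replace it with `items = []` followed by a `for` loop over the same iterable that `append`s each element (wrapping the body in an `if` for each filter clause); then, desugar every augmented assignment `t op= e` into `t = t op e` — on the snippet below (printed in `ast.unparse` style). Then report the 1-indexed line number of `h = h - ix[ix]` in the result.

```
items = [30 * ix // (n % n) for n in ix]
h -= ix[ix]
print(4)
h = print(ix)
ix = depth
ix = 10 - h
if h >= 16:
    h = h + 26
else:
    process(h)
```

4

Transformed code:
items = []
for n in ix:
    items.append(30 * ix // (n % n))
h = h - ix[ix]
print(4)
h = print(ix)
ix = depth
ix = 10 - h
if h >= 16:
    h = h + 26
else:
    process(h)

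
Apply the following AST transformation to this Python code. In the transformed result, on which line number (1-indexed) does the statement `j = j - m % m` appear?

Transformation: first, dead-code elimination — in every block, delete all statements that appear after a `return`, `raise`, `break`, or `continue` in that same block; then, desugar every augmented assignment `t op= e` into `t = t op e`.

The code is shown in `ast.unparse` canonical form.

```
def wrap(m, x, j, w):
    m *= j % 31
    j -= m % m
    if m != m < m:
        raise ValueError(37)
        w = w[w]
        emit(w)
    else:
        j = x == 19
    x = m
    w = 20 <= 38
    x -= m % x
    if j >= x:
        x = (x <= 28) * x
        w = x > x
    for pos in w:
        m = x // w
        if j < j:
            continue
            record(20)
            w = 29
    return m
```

3

Transformed code:
def wrap(m, x, j, w):
    m = m * (j % 31)
    j = j - m % m
    if m != m < m:
        raise ValueError(37)
    else:
        j = x == 19
    x = m
    w = 20 <= 38
    x = x - m % x
    if j >= x:
        x = (x <= 28) * x
        w = x > x
    for pos in w:
        m = x // w
        if j < j:
            continue
    return m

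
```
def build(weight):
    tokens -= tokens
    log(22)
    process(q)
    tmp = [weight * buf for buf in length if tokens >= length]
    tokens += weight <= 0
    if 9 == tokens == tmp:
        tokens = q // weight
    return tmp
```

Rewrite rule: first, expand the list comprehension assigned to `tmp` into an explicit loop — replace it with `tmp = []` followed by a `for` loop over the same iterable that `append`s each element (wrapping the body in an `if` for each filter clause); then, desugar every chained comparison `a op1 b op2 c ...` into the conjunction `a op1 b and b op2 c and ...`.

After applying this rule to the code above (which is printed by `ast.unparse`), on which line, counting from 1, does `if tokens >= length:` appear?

Transformed code:
def build(weight):
    tokens -= tokens
    log(22)
    process(q)
    tmp = []
    for buf in length:
        if tokens >= length:
            tmp.append(weight * buf)
    tokens += weight <= 0
    if 9 == tokens and tokens == tmp:
        tokens = q // weight
    return tmp

7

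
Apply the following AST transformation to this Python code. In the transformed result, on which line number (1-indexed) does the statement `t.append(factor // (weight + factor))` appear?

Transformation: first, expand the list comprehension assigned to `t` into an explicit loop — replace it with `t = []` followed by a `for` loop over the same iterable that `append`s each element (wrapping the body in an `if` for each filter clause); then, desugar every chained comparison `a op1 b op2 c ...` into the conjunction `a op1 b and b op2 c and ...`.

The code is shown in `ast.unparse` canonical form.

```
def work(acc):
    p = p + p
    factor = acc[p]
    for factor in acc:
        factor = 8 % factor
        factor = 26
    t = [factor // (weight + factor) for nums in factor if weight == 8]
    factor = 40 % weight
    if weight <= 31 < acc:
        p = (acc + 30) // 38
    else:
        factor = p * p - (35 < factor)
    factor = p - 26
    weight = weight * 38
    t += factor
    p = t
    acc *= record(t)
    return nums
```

10

Transformed code:
def work(acc):
    p = p + p
    factor = acc[p]
    for factor in acc:
        factor = 8 % factor
        factor = 26
    t = []
    for nums in factor:
        if weight == 8:
            t.append(factor // (weight + factor))
    factor = 40 % weight
    if weight <= 31 and 31 < acc:
        p = (acc + 30) // 38
    else:
        factor = p * p - (35 < factor)
    factor = p - 26
    weight = weight * 38
    t += factor
    p = t
    acc *= record(t)
    return nums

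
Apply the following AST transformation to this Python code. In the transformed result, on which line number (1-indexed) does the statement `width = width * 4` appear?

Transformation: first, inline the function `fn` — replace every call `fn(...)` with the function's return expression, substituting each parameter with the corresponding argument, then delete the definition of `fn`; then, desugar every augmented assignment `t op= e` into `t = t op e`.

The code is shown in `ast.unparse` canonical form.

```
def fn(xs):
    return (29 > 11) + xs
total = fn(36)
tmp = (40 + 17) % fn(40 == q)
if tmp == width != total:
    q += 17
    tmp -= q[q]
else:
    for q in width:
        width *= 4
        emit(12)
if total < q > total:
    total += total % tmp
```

8

Transformed code:
total = (29 > 11) + 36
tmp = (40 + 17) % ((29 > 11) + (40 == q))
if tmp == width != total:
    q = q + 17
    tmp = tmp - q[q]
else:
    for q in width:
        width = width * 4
        emit(12)
if total < q > total:
    total = total + total % tmp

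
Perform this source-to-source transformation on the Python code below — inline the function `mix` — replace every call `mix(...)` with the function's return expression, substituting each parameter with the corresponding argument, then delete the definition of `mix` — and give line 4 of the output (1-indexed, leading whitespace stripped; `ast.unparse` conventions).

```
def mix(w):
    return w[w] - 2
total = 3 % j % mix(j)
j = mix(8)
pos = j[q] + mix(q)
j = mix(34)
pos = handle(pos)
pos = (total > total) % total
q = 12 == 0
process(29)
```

j = 34[34] - 2

Transformed code:
total = 3 % j % (j[j] - 2)
j = 8[8] - 2
pos = j[q] + (q[q] - 2)
j = 34[34] - 2
pos = handle(pos)
pos = (total > total) % total
q = 12 == 0
process(29)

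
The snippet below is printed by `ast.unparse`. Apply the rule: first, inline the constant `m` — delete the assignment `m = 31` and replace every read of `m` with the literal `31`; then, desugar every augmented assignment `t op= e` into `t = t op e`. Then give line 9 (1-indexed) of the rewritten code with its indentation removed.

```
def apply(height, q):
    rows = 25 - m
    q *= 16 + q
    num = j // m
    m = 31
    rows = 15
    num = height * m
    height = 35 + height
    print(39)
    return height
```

return height

Transformed code:
def apply(height, q):
    rows = 25 - 31
    q = q * (16 + q)
    num = j // 31
    rows = 15
    num = height * 31
    height = 35 + height
    print(39)
    return height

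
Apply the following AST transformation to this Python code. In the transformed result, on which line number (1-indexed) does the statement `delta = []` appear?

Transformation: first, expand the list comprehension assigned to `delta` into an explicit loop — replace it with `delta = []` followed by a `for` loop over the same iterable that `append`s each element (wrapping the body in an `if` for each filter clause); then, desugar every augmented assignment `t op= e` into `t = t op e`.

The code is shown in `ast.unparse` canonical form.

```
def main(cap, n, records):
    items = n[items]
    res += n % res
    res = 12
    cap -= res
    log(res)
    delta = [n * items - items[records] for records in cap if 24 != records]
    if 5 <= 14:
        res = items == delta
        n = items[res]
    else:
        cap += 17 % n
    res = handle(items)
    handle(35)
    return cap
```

Transformed code:
def main(cap, n, records):
    items = n[items]
    res = res + n % res
    res = 12
    cap = cap - res
    log(res)
    delta = []
    for records in cap:
        if 24 != records:
            delta.append(n * items - items[records])
    if 5 <= 14:
        res = items == delta
        n = items[res]
    else:
        cap = cap + 17 % n
    res = handle(items)
    handle(35)
    return cap

7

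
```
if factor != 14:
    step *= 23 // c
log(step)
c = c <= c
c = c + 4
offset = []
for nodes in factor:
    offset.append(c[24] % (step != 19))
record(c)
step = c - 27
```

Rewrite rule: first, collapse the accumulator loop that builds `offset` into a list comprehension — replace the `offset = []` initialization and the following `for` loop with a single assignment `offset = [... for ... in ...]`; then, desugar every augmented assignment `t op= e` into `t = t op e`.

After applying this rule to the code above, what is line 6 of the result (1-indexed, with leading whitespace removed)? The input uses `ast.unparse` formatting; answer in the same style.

Transformed code:
if factor != 14:
    step = step * (23 // c)
log(step)
c = c <= c
c = c + 4
offset = [c[24] % (step != 19) for nodes in factor]
record(c)
step = c - 27

offset = [c[24] % (step != 19) for nodes in factor]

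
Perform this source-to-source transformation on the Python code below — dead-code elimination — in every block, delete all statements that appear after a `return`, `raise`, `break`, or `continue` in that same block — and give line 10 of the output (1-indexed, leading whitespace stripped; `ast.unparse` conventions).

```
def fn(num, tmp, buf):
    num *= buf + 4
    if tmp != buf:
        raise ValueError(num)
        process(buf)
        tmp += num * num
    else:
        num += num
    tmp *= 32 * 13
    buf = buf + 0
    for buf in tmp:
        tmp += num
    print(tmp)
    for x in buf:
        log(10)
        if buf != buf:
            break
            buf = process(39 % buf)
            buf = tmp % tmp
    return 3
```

tmp += num

Transformed code:
def fn(num, tmp, buf):
    num *= buf + 4
    if tmp != buf:
        raise ValueError(num)
    else:
        num += num
    tmp *= 32 * 13
    buf = buf + 0
    for buf in tmp:
        tmp += num
    print(tmp)
    for x in buf:
        log(10)
        if buf != buf:
            break
    return 3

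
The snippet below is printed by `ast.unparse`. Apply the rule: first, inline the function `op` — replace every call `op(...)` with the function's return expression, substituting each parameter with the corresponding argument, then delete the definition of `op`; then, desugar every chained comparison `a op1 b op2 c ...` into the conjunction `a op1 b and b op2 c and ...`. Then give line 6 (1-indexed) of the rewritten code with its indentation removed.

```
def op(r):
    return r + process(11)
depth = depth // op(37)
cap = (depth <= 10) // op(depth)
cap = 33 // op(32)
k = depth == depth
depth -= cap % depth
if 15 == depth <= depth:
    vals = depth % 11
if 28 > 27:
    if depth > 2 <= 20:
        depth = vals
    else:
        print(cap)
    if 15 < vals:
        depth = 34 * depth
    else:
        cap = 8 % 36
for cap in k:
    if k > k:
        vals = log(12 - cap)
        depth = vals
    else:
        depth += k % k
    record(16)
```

Transformed code:
depth = depth // (37 + process(11))
cap = (depth <= 10) // (depth + process(11))
cap = 33 // (32 + process(11))
k = depth == depth
depth -= cap % depth
if 15 == depth and depth <= depth:
    vals = depth % 11
if 28 > 27:
    if depth > 2 and 2 <= 20:
        depth = vals
    else:
        print(cap)
    if 15 < vals:
        depth = 34 * depth
    else:
        cap = 8 % 36
for cap in k:
    if k > k:
        vals = log(12 - cap)
        depth = vals
    else:
        depth += k % k
    record(16)

if 15 == depth and depth <= depth:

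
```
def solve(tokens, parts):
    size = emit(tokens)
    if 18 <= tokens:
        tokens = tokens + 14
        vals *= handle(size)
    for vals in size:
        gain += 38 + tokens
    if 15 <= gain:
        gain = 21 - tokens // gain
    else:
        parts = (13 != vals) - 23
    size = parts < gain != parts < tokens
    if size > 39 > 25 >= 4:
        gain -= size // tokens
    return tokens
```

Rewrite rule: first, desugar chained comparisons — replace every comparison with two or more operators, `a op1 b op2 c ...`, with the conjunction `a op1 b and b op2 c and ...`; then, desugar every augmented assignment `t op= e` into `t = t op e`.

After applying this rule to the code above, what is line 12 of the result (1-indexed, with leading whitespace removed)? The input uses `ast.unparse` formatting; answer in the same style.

Transformed code:
def solve(tokens, parts):
    size = emit(tokens)
    if 18 <= tokens:
        tokens = tokens + 14
        vals = vals * handle(size)
    for vals in size:
        gain = gain + (38 + tokens)
    if 15 <= gain:
        gain = 21 - tokens // gain
    else:
        parts = (13 != vals) - 23
    size = parts < gain and gain != parts and (parts < tokens)
    if size > 39 and 39 > 25 and (25 >= 4):
        gain = gain - size // tokens
    return tokens

size = parts < gain and gain != parts and (parts < tokens)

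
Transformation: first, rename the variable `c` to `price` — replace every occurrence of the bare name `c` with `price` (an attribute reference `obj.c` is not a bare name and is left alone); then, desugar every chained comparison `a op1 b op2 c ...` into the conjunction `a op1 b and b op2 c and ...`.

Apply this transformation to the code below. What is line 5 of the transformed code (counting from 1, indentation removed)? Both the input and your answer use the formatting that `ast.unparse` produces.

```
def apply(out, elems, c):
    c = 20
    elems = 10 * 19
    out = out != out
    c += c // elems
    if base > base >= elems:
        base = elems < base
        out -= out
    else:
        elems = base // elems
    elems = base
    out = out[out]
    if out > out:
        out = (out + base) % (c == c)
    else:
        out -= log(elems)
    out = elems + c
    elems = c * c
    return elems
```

Transformed code:
def apply(out, elems, price):
    price = 20
    elems = 10 * 19
    out = out != out
    price += price // elems
    if base > base and base >= elems:
        base = elems < base
        out -= out
    else:
        elems = base // elems
    elems = base
    out = out[out]
    if out > out:
        out = (out + base) % (price == price)
    else:
        out -= log(elems)
    out = elems + price
    elems = price * price
    return elems

price += price // elems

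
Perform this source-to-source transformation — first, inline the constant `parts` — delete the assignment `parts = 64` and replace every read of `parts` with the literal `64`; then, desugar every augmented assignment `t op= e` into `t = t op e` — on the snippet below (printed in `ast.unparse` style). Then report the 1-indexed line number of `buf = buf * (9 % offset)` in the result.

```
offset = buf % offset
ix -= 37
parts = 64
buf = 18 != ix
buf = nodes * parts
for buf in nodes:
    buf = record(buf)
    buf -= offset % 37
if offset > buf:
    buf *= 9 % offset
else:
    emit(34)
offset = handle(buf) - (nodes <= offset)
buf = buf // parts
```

9

Transformed code:
offset = buf % offset
ix = ix - 37
buf = 18 != ix
buf = nodes * 64
for buf in nodes:
    buf = record(buf)
    buf = buf - offset % 37
if offset > buf:
    buf = buf * (9 % offset)
else:
    emit(34)
offset = handle(buf) - (nodes <= offset)
buf = buf // 64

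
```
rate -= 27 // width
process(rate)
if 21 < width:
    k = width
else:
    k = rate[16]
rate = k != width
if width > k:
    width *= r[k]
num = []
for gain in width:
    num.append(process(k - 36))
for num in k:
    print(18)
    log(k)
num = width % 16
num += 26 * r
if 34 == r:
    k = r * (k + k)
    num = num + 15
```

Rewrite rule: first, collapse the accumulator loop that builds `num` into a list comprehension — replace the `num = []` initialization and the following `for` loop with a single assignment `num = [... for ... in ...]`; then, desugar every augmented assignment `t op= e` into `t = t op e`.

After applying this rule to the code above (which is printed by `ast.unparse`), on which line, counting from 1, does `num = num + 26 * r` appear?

Transformed code:
rate = rate - 27 // width
process(rate)
if 21 < width:
    k = width
else:
    k = rate[16]
rate = k != width
if width > k:
    width = width * r[k]
num = [process(k - 36) for gain in width]
for num in k:
    print(18)
    log(k)
num = width % 16
num = num + 26 * r
if 34 == r:
    k = r * (k + k)
    num = num + 15

15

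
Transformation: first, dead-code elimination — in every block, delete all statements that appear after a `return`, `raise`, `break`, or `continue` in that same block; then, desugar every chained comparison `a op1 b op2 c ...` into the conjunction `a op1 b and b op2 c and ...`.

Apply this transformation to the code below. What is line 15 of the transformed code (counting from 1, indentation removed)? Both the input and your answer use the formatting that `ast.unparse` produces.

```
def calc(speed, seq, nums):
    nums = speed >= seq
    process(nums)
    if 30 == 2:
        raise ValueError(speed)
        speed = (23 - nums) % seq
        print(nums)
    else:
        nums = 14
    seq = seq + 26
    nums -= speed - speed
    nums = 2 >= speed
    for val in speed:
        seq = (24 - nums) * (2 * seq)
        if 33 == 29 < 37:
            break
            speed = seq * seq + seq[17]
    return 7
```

return 7

Transformed code:
def calc(speed, seq, nums):
    nums = speed >= seq
    process(nums)
    if 30 == 2:
        raise ValueError(speed)
    else:
        nums = 14
    seq = seq + 26
    nums -= speed - speed
    nums = 2 >= speed
    for val in speed:
        seq = (24 - nums) * (2 * seq)
        if 33 == 29 and 29 < 37:
            break
    return 7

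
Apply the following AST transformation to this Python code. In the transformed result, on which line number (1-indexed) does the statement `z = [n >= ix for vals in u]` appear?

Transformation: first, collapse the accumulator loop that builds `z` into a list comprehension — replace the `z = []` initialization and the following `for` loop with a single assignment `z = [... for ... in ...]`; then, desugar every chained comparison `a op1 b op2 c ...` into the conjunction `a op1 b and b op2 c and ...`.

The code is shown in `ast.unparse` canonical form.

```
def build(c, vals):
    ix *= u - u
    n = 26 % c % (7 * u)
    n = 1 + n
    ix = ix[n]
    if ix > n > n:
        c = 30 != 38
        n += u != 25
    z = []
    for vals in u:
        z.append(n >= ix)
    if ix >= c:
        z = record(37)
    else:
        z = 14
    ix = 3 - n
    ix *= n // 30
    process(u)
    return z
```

Transformed code:
def build(c, vals):
    ix *= u - u
    n = 26 % c % (7 * u)
    n = 1 + n
    ix = ix[n]
    if ix > n and n > n:
        c = 30 != 38
        n += u != 25
    z = [n >= ix for vals in u]
    if ix >= c:
        z = record(37)
    else:
        z = 14
    ix = 3 - n
    ix *= n // 30
    process(u)
    return z

9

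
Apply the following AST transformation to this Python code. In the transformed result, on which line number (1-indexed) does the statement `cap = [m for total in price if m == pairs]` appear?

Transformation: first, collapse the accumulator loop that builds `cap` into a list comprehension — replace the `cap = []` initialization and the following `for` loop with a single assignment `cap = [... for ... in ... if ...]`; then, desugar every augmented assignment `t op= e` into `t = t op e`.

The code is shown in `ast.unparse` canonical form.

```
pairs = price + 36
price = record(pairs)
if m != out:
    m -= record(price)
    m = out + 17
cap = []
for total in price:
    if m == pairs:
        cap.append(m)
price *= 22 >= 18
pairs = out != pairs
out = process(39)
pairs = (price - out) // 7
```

Transformed code:
pairs = price + 36
price = record(pairs)
if m != out:
    m = m - record(price)
    m = out + 17
cap = [m for total in price if m == pairs]
price = price * (22 >= 18)
pairs = out != pairs
out = process(39)
pairs = (price - out) // 7

6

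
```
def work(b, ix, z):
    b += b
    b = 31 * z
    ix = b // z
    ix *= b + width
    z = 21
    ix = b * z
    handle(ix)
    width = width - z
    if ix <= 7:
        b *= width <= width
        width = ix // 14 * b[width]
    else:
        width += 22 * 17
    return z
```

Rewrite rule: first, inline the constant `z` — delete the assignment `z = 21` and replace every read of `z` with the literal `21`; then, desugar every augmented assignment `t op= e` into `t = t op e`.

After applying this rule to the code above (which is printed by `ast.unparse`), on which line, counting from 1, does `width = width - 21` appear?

8

Transformed code:
def work(b, ix, z):
    b = b + b
    b = 31 * 21
    ix = b // 21
    ix = ix * (b + width)
    ix = b * 21
    handle(ix)
    width = width - 21
    if ix <= 7:
        b = b * (width <= width)
        width = ix // 14 * b[width]
    else:
        width = width + 22 * 17
    return 21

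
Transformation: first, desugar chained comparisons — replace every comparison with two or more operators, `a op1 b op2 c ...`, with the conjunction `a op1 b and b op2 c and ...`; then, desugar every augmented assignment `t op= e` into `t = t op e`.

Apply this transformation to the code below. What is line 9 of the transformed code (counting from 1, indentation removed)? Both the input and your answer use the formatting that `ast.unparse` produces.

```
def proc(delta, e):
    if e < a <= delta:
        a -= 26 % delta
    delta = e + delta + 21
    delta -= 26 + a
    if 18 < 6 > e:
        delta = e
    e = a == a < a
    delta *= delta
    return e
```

Transformed code:
def proc(delta, e):
    if e < a and a <= delta:
        a = a - 26 % delta
    delta = e + delta + 21
    delta = delta - (26 + a)
    if 18 < 6 and 6 > e:
        delta = e
    e = a == a and a < a
    delta = delta * delta
    return e

delta = delta * delta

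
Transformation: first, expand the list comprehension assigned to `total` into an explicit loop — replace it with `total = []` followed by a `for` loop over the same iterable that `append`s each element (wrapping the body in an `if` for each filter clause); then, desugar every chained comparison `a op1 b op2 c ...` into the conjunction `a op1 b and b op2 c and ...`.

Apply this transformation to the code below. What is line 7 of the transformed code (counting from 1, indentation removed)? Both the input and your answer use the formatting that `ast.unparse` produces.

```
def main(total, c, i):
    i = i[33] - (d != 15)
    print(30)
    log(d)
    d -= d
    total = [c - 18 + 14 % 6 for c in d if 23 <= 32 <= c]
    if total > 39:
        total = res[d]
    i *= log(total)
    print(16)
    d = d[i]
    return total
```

Transformed code:
def main(total, c, i):
    i = i[33] - (d != 15)
    print(30)
    log(d)
    d -= d
    total = []
    for c in d:
        if 23 <= 32 and 32 <= c:
            total.append(c - 18 + 14 % 6)
    if total > 39:
        total = res[d]
    i *= log(total)
    print(16)
    d = d[i]
    return total

for c in d:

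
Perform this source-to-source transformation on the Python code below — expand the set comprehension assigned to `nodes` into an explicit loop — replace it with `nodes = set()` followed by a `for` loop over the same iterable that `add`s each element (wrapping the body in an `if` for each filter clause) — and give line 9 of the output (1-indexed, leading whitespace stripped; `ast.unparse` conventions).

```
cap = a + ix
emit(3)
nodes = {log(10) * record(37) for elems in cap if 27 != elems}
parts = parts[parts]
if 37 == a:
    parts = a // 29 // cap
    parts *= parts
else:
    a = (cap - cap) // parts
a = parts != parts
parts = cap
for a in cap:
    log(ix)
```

Transformed code:
cap = a + ix
emit(3)
nodes = set()
for elems in cap:
    if 27 != elems:
        nodes.add(log(10) * record(37))
parts = parts[parts]
if 37 == a:
    parts = a // 29 // cap
    parts *= parts
else:
    a = (cap - cap) // parts
a = parts != parts
parts = cap
for a in cap:
    log(ix)

parts = a // 29 // cap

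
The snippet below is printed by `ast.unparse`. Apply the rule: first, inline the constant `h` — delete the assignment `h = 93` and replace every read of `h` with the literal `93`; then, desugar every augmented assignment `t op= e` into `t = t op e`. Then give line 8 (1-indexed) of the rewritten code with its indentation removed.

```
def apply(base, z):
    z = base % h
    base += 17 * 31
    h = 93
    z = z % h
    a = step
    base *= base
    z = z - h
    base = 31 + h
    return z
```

Transformed code:
def apply(base, z):
    z = base % 93
    base = base + 17 * 31
    z = z % 93
    a = step
    base = base * base
    z = z - 93
    base = 31 + 93
    return z

base = 31 + 93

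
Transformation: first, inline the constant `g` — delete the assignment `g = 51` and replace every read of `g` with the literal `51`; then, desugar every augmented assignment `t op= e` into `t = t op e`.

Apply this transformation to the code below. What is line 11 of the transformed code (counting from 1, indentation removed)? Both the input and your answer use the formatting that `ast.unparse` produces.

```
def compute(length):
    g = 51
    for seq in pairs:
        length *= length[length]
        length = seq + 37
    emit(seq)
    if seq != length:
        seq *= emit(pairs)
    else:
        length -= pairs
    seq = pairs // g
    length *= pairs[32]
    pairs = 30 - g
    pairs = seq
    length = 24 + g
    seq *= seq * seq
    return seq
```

Transformed code:
def compute(length):
    for seq in pairs:
        length = length * length[length]
        length = seq + 37
    emit(seq)
    if seq != length:
        seq = seq * emit(pairs)
    else:
        length = length - pairs
    seq = pairs // 51
    length = length * pairs[32]
    pairs = 30 - 51
    pairs = seq
    length = 24 + 51
    seq = seq * (seq * seq)
    return seq

length = length * pairs[32]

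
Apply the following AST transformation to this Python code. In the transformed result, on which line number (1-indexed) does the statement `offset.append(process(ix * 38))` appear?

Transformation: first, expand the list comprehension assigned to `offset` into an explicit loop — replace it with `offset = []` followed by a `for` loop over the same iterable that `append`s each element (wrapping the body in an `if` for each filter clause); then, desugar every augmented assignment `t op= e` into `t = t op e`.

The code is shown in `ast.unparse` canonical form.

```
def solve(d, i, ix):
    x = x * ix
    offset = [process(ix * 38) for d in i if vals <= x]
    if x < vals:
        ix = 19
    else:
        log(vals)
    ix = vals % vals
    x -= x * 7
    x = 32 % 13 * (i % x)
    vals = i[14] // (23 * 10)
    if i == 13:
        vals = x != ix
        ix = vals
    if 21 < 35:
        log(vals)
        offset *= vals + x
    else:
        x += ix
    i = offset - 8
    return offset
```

6

Transformed code:
def solve(d, i, ix):
    x = x * ix
    offset = []
    for d in i:
        if vals <= x:
            offset.append(process(ix * 38))
    if x < vals:
        ix = 19
    else:
        log(vals)
    ix = vals % vals
    x = x - x * 7
    x = 32 % 13 * (i % x)
    vals = i[14] // (23 * 10)
    if i == 13:
        vals = x != ix
        ix = vals
    if 21 < 35:
        log(vals)
        offset = offset * (vals + x)
    else:
        x = x + ix
    i = offset - 8
    return offset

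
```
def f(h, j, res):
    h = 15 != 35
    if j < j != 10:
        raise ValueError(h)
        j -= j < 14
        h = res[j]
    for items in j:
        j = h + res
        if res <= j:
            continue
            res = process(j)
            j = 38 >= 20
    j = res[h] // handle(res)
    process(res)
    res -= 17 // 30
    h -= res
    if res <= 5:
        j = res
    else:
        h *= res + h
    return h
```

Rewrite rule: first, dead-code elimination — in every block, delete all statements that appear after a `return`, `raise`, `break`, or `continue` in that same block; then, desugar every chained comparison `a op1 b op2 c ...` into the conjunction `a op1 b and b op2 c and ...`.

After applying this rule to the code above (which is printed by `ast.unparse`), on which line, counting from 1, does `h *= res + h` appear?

16

Transformed code:
def f(h, j, res):
    h = 15 != 35
    if j < j and j != 10:
        raise ValueError(h)
    for items in j:
        j = h + res
        if res <= j:
            continue
    j = res[h] // handle(res)
    process(res)
    res -= 17 // 30
    h -= res
    if res <= 5:
        j = res
    else:
        h *= res + h
    return h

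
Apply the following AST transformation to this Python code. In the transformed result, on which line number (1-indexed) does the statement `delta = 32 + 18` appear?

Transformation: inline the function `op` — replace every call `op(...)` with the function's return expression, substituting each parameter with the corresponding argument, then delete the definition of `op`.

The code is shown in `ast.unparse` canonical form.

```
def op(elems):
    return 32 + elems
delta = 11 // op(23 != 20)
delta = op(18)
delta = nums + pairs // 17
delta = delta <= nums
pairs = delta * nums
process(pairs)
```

2

Transformed code:
delta = 11 // (32 + (23 != 20))
delta = 32 + 18
delta = nums + pairs // 17
delta = delta <= nums
pairs = delta * nums
process(pairs)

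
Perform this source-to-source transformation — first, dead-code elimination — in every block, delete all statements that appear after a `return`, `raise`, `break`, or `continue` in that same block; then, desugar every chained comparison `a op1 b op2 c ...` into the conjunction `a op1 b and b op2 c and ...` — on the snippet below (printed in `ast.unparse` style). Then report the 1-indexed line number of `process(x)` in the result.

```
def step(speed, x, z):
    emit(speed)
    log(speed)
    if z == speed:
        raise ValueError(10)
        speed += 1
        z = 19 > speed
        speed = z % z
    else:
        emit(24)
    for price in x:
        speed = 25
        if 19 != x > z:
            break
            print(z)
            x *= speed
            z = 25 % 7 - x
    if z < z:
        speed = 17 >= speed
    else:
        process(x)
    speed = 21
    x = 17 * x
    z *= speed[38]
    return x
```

15

Transformed code:
def step(speed, x, z):
    emit(speed)
    log(speed)
    if z == speed:
        raise ValueError(10)
    else:
        emit(24)
    for price in x:
        speed = 25
        if 19 != x and x > z:
            break
    if z < z:
        speed = 17 >= speed
    else:
        process(x)
    speed = 21
    x = 17 * x
    z *= speed[38]
    return x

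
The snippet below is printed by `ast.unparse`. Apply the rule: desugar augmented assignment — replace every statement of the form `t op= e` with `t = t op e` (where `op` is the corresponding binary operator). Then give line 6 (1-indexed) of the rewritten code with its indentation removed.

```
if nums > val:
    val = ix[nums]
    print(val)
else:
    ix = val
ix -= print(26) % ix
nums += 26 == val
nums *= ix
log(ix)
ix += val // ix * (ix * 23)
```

ix = ix - print(26) % ix

Transformed code:
if nums > val:
    val = ix[nums]
    print(val)
else:
    ix = val
ix = ix - print(26) % ix
nums = nums + (26 == val)
nums = nums * ix
log(ix)
ix = ix + val // ix * (ix * 23)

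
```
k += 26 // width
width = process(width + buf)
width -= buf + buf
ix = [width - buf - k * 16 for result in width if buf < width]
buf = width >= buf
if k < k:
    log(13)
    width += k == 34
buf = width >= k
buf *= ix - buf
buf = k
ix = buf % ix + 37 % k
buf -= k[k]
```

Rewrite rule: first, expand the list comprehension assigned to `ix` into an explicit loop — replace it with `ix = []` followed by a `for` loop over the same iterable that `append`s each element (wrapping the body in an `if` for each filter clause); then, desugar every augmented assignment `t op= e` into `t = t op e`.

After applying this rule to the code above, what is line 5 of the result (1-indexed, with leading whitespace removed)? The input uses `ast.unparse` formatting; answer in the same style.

for result in width:

Transformed code:
k = k + 26 // width
width = process(width + buf)
width = width - (buf + buf)
ix = []
for result in width:
    if buf < width:
        ix.append(width - buf - k * 16)
buf = width >= buf
if k < k:
    log(13)
    width = width + (k == 34)
buf = width >= k
buf = buf * (ix - buf)
buf = k
ix = buf % ix + 37 % k
buf = buf - k[k]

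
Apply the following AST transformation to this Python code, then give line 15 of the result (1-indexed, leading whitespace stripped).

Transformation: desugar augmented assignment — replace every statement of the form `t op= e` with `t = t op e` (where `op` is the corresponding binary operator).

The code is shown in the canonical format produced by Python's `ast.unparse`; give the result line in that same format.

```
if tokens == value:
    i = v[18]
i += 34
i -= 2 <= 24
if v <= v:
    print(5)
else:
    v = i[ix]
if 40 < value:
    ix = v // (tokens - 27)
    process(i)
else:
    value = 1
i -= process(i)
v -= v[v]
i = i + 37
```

v = v - v[v]

Transformed code:
if tokens == value:
    i = v[18]
i = i + 34
i = i - (2 <= 24)
if v <= v:
    print(5)
else:
    v = i[ix]
if 40 < value:
    ix = v // (tokens - 27)
    process(i)
else:
    value = 1
i = i - process(i)
v = v - v[v]
i = i + 37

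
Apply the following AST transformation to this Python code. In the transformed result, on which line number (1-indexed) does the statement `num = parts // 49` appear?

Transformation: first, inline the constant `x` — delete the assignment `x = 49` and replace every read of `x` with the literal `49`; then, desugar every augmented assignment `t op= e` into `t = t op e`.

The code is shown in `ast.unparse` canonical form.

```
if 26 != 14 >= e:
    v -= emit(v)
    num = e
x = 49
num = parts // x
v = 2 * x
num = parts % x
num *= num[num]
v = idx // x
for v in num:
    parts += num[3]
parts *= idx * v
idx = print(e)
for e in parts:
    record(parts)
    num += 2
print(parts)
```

Transformed code:
if 26 != 14 >= e:
    v = v - emit(v)
    num = e
num = parts // 49
v = 2 * 49
num = parts % 49
num = num * num[num]
v = idx // 49
for v in num:
    parts = parts + num[3]
parts = parts * (idx * v)
idx = print(e)
for e in parts:
    record(parts)
    num = num + 2
print(parts)

4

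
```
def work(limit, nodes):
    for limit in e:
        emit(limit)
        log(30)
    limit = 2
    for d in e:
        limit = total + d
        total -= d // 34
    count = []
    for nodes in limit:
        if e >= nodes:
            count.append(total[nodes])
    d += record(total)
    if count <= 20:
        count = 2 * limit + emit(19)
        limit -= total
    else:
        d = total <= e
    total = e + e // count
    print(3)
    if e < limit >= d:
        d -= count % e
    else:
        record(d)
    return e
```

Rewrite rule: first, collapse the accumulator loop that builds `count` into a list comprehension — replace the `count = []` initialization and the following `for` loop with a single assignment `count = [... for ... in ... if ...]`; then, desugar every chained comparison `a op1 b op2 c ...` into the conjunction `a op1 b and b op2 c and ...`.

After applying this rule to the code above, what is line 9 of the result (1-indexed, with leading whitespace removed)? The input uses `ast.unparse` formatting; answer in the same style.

Transformed code:
def work(limit, nodes):
    for limit in e:
        emit(limit)
        log(30)
    limit = 2
    for d in e:
        limit = total + d
        total -= d // 34
    count = [total[nodes] for nodes in limit if e >= nodes]
    d += record(total)
    if count <= 20:
        count = 2 * limit + emit(19)
        limit -= total
    else:
        d = total <= e
    total = e + e // count
    print(3)
    if e < limit and limit >= d:
        d -= count % e
    else:
        record(d)
    return e

count = [total[nodes] for nodes in limit if e >= nodes]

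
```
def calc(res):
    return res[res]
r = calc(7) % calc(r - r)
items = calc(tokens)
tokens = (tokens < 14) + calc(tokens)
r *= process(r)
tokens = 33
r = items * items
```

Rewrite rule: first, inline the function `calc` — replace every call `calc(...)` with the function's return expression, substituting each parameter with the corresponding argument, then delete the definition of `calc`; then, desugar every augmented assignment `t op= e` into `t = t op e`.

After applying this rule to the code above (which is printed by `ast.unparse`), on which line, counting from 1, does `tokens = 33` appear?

Transformed code:
r = 7[7] % (r - r)[r - r]
items = tokens[tokens]
tokens = (tokens < 14) + tokens[tokens]
r = r * process(r)
tokens = 33
r = items * items

5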